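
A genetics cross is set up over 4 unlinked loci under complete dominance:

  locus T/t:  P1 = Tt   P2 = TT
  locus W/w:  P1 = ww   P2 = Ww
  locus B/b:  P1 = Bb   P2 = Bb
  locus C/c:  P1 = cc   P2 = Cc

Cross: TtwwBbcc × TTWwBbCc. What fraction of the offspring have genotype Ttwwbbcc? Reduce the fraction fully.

TtwwBbcc gametes: TwBc×4, Twbc×4, twBc×4, twbc×4
TTWwBbCc gametes: TWBC×2, TWBc×2, TWbC×2, TWbc×2, TwBC×2, TwBc×2, TwbC×2, Twbc×2
TtwwBbcc×TTWwBbCc grid (16·16=256): TTWwBBCc=8 TTWwBBcc=8 TTWwBbCc=16 TTWwBbcc=16 TTWwbbCc=8 TTWwbbcc=8 TTwwBBCc=8 TTwwBBcc=8 TTwwBbCc=16 TTwwBbcc=16 TTwwbbCc=8 TTwwbbcc=8 TtWwBBCc=8 TtWwBBcc=8 TtWwBbCc=16 TtWwBbcc=16 TtWwbbCc=8 TtWwbbcc=8 TtwwBBCc=8 TtwwBBcc=8 TtwwBbCc=16 TtwwBbcc=16 TtwwbbCc=8 Ttwwbbcc=8
Ttwwbbcc hits 8/256; gcd=8; 8÷8/256÷8 = 1/32

P(Ttwwbbcc) = 1/32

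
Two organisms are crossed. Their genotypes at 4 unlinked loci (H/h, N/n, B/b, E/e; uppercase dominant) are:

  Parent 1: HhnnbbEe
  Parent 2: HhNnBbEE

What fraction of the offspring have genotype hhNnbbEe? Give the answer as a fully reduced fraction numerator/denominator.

P(hhNnbbEe) = 1/32

HhnnbbEe gametes: HnbE×4, Hnbe×4, hnbE×4, hnbe×4
HhNnBbEE gametes: HNBE×2, HNbE×2, HnBE×2, HnbE×2, hNBE×2, hNbE×2, hnBE×2, hnbE×2
HhnnbbEe×HhNnBbEE grid (16·16=256): HHNnBbEE=8 HHNnBbEe=8 HHNnbbEE=8 HHNnbbEe=8 HHnnBbEE=8 HHnnBbEe=8 HHnnbbEE=8 HHnnbbEe=8 HhNnBbEE=16 HhNnBbEe=16 HhNnbbEE=16 HhNnbbEe=16 HhnnBbEE=16 HhnnBbEe=16 HhnnbbEE=16 HhnnbbEe=16 hhNnBbEE=8 hhNnBbEe=8 hhNnbbEE=8 hhNnbbEe=8 hhnnBbEE=8 hhnnBbEe=8 hhnnbbEE=8 hhnnbbEe=8
hhNnbbEe hits 8/256; gcd=8; 8÷8/256÷8 = 1/32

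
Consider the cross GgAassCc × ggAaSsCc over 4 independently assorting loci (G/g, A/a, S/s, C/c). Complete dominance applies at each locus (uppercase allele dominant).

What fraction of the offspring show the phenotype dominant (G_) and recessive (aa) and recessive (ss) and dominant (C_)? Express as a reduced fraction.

P(G_ aa ss C_) = 3/64

GgAassCc gametes: GAsC×2, GAsc×2, GasC×2, Gasc×2, gAsC×2, gAsc×2, gasC×2, gasc×2
ggAaSsCc gametes: gASC×2, gASc×2, gAsC×2, gAsc×2, gaSC×2, gaSc×2, gasC×2, gasc×2
GgAassCc×ggAaSsCc grid (16·16=256): GgAASsCC=4 GgAASsCc=8 GgAASscc=4 GgAAssCC=4 GgAAssCc=8 GgAAsscc=4 GgAaSsCC=8 GgAaSsCc=16 GgAaSscc=8 GgAassCC=8 GgAassCc=16 GgAasscc=8 GgaaSsCC=4 GgaaSsCc=8 GgaaSscc=4 GgaassCC=4 GgaassCc=8 Ggaasscc=4 ggAASsCC=4 ggAASsCc=8 ggAASscc=4 ggAAssCC=4 ggAAssCc=8 ggAAsscc=4 ggAaSsCC=8 ggAaSsCc=16 ggAaSscc=8 ggAassCC=8 ggAassCc=16 ggAasscc=8 ggaaSsCC=4 ggaaSsCc=8 ggaaSscc=4 ggaassCC=4 ggaassCc=8 ggaasscc=4
G_ aa ss C_ hits 12/256; gcd=4; 12÷4/256÷4 = 3/64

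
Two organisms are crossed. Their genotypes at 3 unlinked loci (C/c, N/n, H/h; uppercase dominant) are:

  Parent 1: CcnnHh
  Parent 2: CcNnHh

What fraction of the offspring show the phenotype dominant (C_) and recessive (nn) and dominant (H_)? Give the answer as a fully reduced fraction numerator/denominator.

P(C_ nn H_) = 9/32

CcnnHh gametes: CnH×2, Cnh×2, cnH×2, cnh×2
CcNnHh gametes: CNH×1, CNh×1, CnH×1, Cnh×1, cNH×1, cNh×1, cnH×1, cnh×1
CcnnHh×CcNnHh grid (8·8=64): CCNnHH=2 CCNnHh=4 CCNnhh=2 CCnnHH=2 CCnnHh=4 CCnnhh=2 CcNnHH=4 CcNnHh=8 CcNnhh=4 CcnnHH=4 CcnnHh=8 Ccnnhh=4 ccNnHH=2 ccNnHh=4 ccNnhh=2 ccnnHH=2 ccnnHh=4 ccnnhh=2
C_ nn H_ hits 18/64; gcd=2; 18÷2/64÷2 = 9/32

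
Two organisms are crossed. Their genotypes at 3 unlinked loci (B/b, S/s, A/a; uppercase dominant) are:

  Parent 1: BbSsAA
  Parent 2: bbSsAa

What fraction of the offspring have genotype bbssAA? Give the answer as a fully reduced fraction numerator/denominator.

BbSsAA gametes: BSA×2, BsA×2, bSA×2, bsA×2
bbSsAa gametes: bSA×2, bSa×2, bsA×2, bsa×2
BbSsAA×bbSsAa grid (8·8=64): BbSSAA=4 BbSSAa=4 BbSsAA=8 BbSsAa=8 BbssAA=4 BbssAa=4 bbSSAA=4 bbSSAa=4 bbSsAA=8 bbSsAa=8 bbssAA=4 bbssAa=4
bbssAA hits 4/64; gcd=4; 4÷4/64÷4 = 1/16

P(bbssAA) = 1/16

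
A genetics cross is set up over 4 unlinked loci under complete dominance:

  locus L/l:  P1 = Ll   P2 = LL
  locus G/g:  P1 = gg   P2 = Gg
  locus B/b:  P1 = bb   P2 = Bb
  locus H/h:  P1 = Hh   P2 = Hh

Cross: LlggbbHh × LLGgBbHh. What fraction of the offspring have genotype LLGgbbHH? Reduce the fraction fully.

LlggbbHh gametes: LgbH×4, Lgbh×4, lgbH×4, lgbh×4
LLGgBbHh gametes: LGBH×2, LGBh×2, LGbH×2, LGbh×2, LgBH×2, LgBh×2, LgbH×2, Lgbh×2
LlggbbHh×LLGgBbHh grid (16·16=256): LLGgBbHH=8 LLGgBbHh=16 LLGgBbhh=8 LLGgbbHH=8 LLGgbbHh=16 LLGgbbhh=8 LLggBbHH=8 LLggBbHh=16 LLggBbhh=8 LLggbbHH=8 LLggbbHh=16 LLggbbhh=8 LlGgBbHH=8 LlGgBbHh=16 LlGgBbhh=8 LlGgbbHH=8 LlGgbbHh=16 LlGgbbhh=8 LlggBbHH=8 LlggBbHh=16 LlggBbhh=8 LlggbbHH=8 LlggbbHh=16 Llggbbhh=8
LLGgbbHH hits 8/256; gcd=8; 8÷8/256÷8 = 1/32

P(LLGgbbHH) = 1/32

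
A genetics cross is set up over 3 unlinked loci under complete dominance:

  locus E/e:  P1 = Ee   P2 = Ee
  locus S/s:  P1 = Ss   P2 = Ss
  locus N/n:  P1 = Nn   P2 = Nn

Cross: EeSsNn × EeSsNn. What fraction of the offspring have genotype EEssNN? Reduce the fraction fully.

EeSsNn gametes: ESN×1, ESn×1, EsN×1, Esn×1, eSN×1, eSn×1, esN×1, esn×1
EeSsNn gametes: ESN×1, ESn×1, EsN×1, Esn×1, eSN×1, eSn×1, esN×1, esn×1
EeSsNn×EeSsNn grid (8·8=64): EESSNN=1 EESSNn=2 EESSnn=1 EESsNN=2 EESsNn=4 EESsnn=2 EEssNN=1 EEssNn=2 EEssnn=1 EeSSNN=2 EeSSNn=4 EeSSnn=2 EeSsNN=4 EeSsNn=8 EeSsnn=4 EessNN=2 EessNn=4 Eessnn=2 eeSSNN=1 eeSSNn=2 eeSSnn=1 eeSsNN=2 eeSsNn=4 eeSsnn=2 eessNN=1 eessNn=2 eessnn=1
EEssNN hits 1/64; gcd=1; 1÷1/64÷1 = 1/64

P(EEssNN) = 1/64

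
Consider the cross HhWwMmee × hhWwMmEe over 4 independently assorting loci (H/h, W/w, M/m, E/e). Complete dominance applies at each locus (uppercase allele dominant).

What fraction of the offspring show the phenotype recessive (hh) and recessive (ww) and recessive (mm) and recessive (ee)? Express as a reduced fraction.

P(hh ww mm ee) = 1/64

HhWwMmee gametes: HWMe×2, HWme×2, HwMe×2, Hwme×2, hWMe×2, hWme×2, hwMe×2, hwme×2
hhWwMmEe gametes: hWME×2, hWMe×2, hWmE×2, hWme×2, hwME×2, hwMe×2, hwmE×2, hwme×2
HhWwMmee×hhWwMmEe grid (16·16=256): HhWWMMEe=4 HhWWMMee=4 HhWWMmEe=8 HhWWMmee=8 HhWWmmEe=4 HhWWmmee=4 HhWwMMEe=8 HhWwMMee=8 HhWwMmEe=16 HhWwMmee=16 HhWwmmEe=8 HhWwmmee=8 HhwwMMEe=4 HhwwMMee=4 HhwwMmEe=8 HhwwMmee=8 HhwwmmEe=4 Hhwwmmee=4 hhWWMMEe=4 hhWWMMee=4 hhWWMmEe=8 hhWWMmee=8 hhWWmmEe=4 hhWWmmee=4 hhWwMMEe=8 hhWwMMee=8 hhWwMmEe=16 hhWwMmee=16 hhWwmmEe=8 hhWwmmee=8 hhwwMMEe=4 hhwwMMee=4 hhwwMmEe=8 hhwwMmee=8 hhwwmmEe=4 hhwwmmee=4
hh ww mm ee hits 4/256; gcd=4; 4÷4/256÷4 = 1/64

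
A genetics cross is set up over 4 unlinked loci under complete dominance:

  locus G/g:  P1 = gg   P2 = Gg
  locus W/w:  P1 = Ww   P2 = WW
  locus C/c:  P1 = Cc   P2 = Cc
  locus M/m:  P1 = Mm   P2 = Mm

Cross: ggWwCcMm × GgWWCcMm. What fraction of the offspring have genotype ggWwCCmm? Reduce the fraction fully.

ggWwCcMm gametes: gWCM×2, gWCm×2, gWcM×2, gWcm×2, gwCM×2, gwCm×2, gwcM×2, gwcm×2
GgWWCcMm gametes: GWCM×2, GWCm×2, GWcM×2, GWcm×2, gWCM×2, gWCm×2, gWcM×2, gWcm×2
ggWwCcMm×GgWWCcMm grid (16·16=256): GgWWCCMM=4 GgWWCCMm=8 GgWWCCmm=4 GgWWCcMM=8 GgWWCcMm=16 GgWWCcmm=8 GgWWccMM=4 GgWWccMm=8 GgWWccmm=4 GgWwCCMM=4 GgWwCCMm=8 GgWwCCmm=4 GgWwCcMM=8 GgWwCcMm=16 GgWwCcmm=8 GgWwccMM=4 GgWwccMm=8 GgWwccmm=4 ggWWCCMM=4 ggWWCCMm=8 ggWWCCmm=4 ggWWCcMM=8 ggWWCcMm=16 ggWWCcmm=8 ggWWccMM=4 ggWWccMm=8 ggWWccmm=4 ggWwCCMM=4 ggWwCCMm=8 ggWwCCmm=4 ggWwCcMM=8 ggWwCcMm=16 ggWwCcmm=8 ggWwccMM=4 ggWwccMm=8 ggWwccmm=4
ggWwCCmm hits 4/256; gcd=4; 4÷4/256÷4 = 1/64

P(ggWwCCmm) = 1/64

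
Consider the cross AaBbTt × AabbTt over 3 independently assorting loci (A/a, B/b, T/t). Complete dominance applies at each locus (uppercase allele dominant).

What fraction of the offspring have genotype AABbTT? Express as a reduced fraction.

P(AABbTT) = 1/32

AaBbTt gametes: ABT×1, ABt×1, AbT×1, Abt×1, aBT×1, aBt×1, abT×1, abt×1
AabbTt gametes: AbT×2, Abt×2, abT×2, abt×2
AaBbTt×AabbTt grid (8·8=64): AABbTT=2 AABbTt=4 AABbtt=2 AAbbTT=2 AAbbTt=4 AAbbtt=2 AaBbTT=4 AaBbTt=8 AaBbtt=4 AabbTT=4 AabbTt=8 Aabbtt=4 aaBbTT=2 aaBbTt=4 aaBbtt=2 aabbTT=2 aabbTt=4 aabbtt=2
AABbTT hits 2/64; gcd=2; 2÷2/64÷2 = 1/32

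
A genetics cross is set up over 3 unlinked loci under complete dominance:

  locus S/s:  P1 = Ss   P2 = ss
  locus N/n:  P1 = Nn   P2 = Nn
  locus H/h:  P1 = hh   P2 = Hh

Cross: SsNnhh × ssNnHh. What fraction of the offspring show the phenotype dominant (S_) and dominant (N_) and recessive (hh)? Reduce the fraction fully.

P(S_ N_ hh) = 3/16

SsNnhh gametes: SNh×2, Snh×2, sNh×2, snh×2
ssNnHh gametes: sNH×2, sNh×2, snH×2, snh×2
SsNnhh×ssNnHh grid (8·8=64): SsNNHh=4 SsNNhh=4 SsNnHh=8 SsNnhh=8 SsnnHh=4 Ssnnhh=4 ssNNHh=4 ssNNhh=4 ssNnHh=8 ssNnhh=8 ssnnHh=4 ssnnhh=4
S_ N_ hh hits 12/64; gcd=4; 12÷4/64÷4 = 3/16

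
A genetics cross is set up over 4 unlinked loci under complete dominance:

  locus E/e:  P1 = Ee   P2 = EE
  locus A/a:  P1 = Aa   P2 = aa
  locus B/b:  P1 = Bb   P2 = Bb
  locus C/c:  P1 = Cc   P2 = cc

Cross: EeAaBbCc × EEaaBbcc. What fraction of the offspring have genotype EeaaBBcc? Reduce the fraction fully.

EeAaBbCc gametes: EABC×1, EABc×1, EAbC×1, EAbc×1, EaBC×1, EaBc×1, EabC×1, Eabc×1, eABC×1, eABc×1, eAbC×1, eAbc×1, eaBC×1, eaBc×1, eabC×1, eabc×1
EEaaBbcc gametes: EaBc×8, Eabc×8
EeAaBbCc×EEaaBbcc grid (16·16=256): EEAaBBCc=8 EEAaBBcc=8 EEAaBbCc=16 EEAaBbcc=16 EEAabbCc=8 EEAabbcc=8 EEaaBBCc=8 EEaaBBcc=8 EEaaBbCc=16 EEaaBbcc=16 EEaabbCc=8 EEaabbcc=8 EeAaBBCc=8 EeAaBBcc=8 EeAaBbCc=16 EeAaBbcc=16 EeAabbCc=8 EeAabbcc=8 EeaaBBCc=8 EeaaBBcc=8 EeaaBbCc=16 EeaaBbcc=16 EeaabbCc=8 Eeaabbcc=8
EeaaBBcc hits 8/256; gcd=8; 8÷8/256÷8 = 1/32

P(EeaaBBcc) = 1/32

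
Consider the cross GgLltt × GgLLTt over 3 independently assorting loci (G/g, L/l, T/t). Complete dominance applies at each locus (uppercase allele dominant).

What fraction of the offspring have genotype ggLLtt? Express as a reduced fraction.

GgLltt gametes: GLt×2, Glt×2, gLt×2, glt×2
GgLLTt gametes: GLT×2, GLt×2, gLT×2, gLt×2
GgLltt×GgLLTt grid (8·8=64): GGLLTt=4 GGLLtt=4 GGLlTt=4 GGLltt=4 GgLLTt=8 GgLLtt=8 GgLlTt=8 GgLltt=8 ggLLTt=4 ggLLtt=4 ggLlTt=4 ggLltt=4
ggLLtt hits 4/64; gcd=4; 4÷4/64÷4 = 1/16

P(ggLLtt) = 1/16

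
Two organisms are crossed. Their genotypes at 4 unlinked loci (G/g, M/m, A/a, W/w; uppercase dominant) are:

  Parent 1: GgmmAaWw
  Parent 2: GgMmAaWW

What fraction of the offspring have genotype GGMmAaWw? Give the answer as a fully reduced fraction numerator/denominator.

GgmmAaWw gametes: GmAW×2, GmAw×2, GmaW×2, Gmaw×2, gmAW×2, gmAw×2, gmaW×2, gmaw×2
GgMmAaWW gametes: GMAW×2, GMaW×2, GmAW×2, GmaW×2, gMAW×2, gMaW×2, gmAW×2, gmaW×2
GgmmAaWw×GgMmAaWW grid (16·16=256): GGMmAAWW=4 GGMmAAWw=4 GGMmAaWW=8 GGMmAaWw=8 GGMmaaWW=4 GGMmaaWw=4 GGmmAAWW=4 GGmmAAWw=4 GGmmAaWW=8 GGmmAaWw=8 GGmmaaWW=4 GGmmaaWw=4 GgMmAAWW=8 GgMmAAWw=8 GgMmAaWW=16 GgMmAaWw=16 GgMmaaWW=8 GgMmaaWw=8 GgmmAAWW=8 GgmmAAWw=8 GgmmAaWW=16 GgmmAaWw=16 GgmmaaWW=8 GgmmaaWw=8 ggMmAAWW=4 ggMmAAWw=4 ggMmAaWW=8 ggMmAaWw=8 ggMmaaWW=4 ggMmaaWw=4 ggmmAAWW=4 ggmmAAWw=4 ggmmAaWW=8 ggmmAaWw=8 ggmmaaWW=4 ggmmaaWw=4
GGMmAaWw hits 8/256; gcd=8; 8÷8/256÷8 = 1/32

P(GGMmAaWw) = 1/32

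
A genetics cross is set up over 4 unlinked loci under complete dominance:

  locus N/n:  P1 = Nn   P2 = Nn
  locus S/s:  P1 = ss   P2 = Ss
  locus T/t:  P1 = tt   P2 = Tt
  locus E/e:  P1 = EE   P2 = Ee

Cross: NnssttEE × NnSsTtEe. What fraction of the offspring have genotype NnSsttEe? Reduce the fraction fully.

NnssttEE gametes: NstE×8, nstE×8
NnSsTtEe gametes: NSTE×1, NSTe×1, NStE×1, NSte×1, NsTE×1, NsTe×1, NstE×1, Nste×1, nSTE×1, nSTe×1, nStE×1, nSte×1, nsTE×1, nsTe×1, nstE×1, nste×1
NnssttEE×NnSsTtEe grid (16·16=256): NNSsTtEE=8 NNSsTtEe=8 NNSsttEE=8 NNSsttEe=8 NNssTtEE=8 NNssTtEe=8 NNssttEE=8 NNssttEe=8 NnSsTtEE=16 NnSsTtEe=16 NnSsttEE=16 NnSsttEe=16 NnssTtEE=16 NnssTtEe=16 NnssttEE=16 NnssttEe=16 nnSsTtEE=8 nnSsTtEe=8 nnSsttEE=8 nnSsttEe=8 nnssTtEE=8 nnssTtEe=8 nnssttEE=8 nnssttEe=8
NnSsttEe hits 16/256; gcd=16; 16÷16/256÷16 = 1/16

P(NnSsttEe) = 1/16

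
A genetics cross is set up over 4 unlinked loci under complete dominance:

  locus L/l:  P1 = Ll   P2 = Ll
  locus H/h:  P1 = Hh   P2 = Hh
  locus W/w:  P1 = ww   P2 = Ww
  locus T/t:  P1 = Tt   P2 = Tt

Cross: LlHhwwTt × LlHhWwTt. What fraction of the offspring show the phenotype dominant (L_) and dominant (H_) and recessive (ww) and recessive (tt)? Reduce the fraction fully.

LlHhwwTt gametes: LHwT×2, LHwt×2, LhwT×2, Lhwt×2, lHwT×2, lHwt×2, lhwT×2, lhwt×2
LlHhWwTt gametes: LHWT×1, LHWt×1, LHwT×1, LHwt×1, LhWT×1, LhWt×1, LhwT×1, Lhwt×1, lHWT×1, lHWt×1, lHwT×1, lHwt×1, lhWT×1, lhWt×1, lhwT×1, lhwt×1
LlHhwwTt×LlHhWwTt grid (16·16=256): LLHHWwTT=2 LLHHWwTt=4 LLHHWwtt=2 LLHHwwTT=2 LLHHwwTt=4 LLHHwwtt=2 LLHhWwTT=4 LLHhWwTt=8 LLHhWwtt=4 LLHhwwTT=4 LLHhwwTt=8 LLHhwwtt=4 LLhhWwTT=2 LLhhWwTt=4 LLhhWwtt=2 LLhhwwTT=2 LLhhwwTt=4 LLhhwwtt=2 LlHHWwTT=4 LlHHWwTt=8 LlHHWwtt=4 LlHHwwTT=4 LlHHwwTt=8 LlHHwwtt=4 LlHhWwTT=8 LlHhWwTt=16 LlHhWwtt=8 LlHhwwTT=8 LlHhwwTt=16 LlHhwwtt=8 LlhhWwTT=4 LlhhWwTt=8 LlhhWwtt=4 LlhhwwTT=4 LlhhwwTt=8 Llhhwwtt=4 llHHWwTT=2 llHHWwTt=4 llHHWwtt=2 llHHwwTT=2 llHHwwTt=4 llHHwwtt=2 llHhWwTT=4 llHhWwTt=8 llHhWwtt=4 llHhwwTT=4 llHhwwTt=8 llHhwwtt=4 llhhWwTT=2 llhhWwTt=4 llhhWwtt=2 llhhwwTT=2 llhhwwTt=4 llhhwwtt=2
L_ H_ ww tt hits 18/256; gcd=2; 18÷2/256÷2 = 9/128

P(L_ H_ ww tt) = 9/128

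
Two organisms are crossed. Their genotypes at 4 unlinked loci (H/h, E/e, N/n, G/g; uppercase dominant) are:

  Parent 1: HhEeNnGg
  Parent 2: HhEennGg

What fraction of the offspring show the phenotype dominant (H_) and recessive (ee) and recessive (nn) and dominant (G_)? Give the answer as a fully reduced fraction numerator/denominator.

HhEeNnGg gametes: HENG×1, HENg×1, HEnG×1, HEng×1, HeNG×1, HeNg×1, HenG×1, Heng×1, hENG×1, hENg×1, hEnG×1, hEng×1, heNG×1, heNg×1, henG×1, heng×1
HhEennGg gametes: HEnG×2, HEng×2, HenG×2, Heng×2, hEnG×2, hEng×2, henG×2, heng×2
HhEeNnGg×HhEennGg grid (16·16=256): HHEENnGG=2 HHEENnGg=4 HHEENngg=2 HHEEnnGG=2 HHEEnnGg=4 HHEEnngg=2 HHEeNnGG=4 HHEeNnGg=8 HHEeNngg=4 HHEennGG=4 HHEennGg=8 HHEenngg=4 HHeeNnGG=2 HHeeNnGg=4 HHeeNngg=2 HHeennGG=2 HHeennGg=4 HHeenngg=2 HhEENnGG=4 HhEENnGg=8 HhEENngg=4 HhEEnnGG=4 HhEEnnGg=8 HhEEnngg=4 HhEeNnGG=8 HhEeNnGg=16 HhEeNngg=8 HhEennGG=8 HhEennGg=16 HhEenngg=8 HheeNnGG=4 HheeNnGg=8 HheeNngg=4 HheennGG=4 HheennGg=8 Hheenngg=4 hhEENnGG=2 hhEENnGg=4 hhEENngg=2 hhEEnnGG=2 hhEEnnGg=4 hhEEnngg=2 hhEeNnGG=4 hhEeNnGg=8 hhEeNngg=4 hhEennGG=4 hhEennGg=8 hhEenngg=4 hheeNnGG=2 hheeNnGg=4 hheeNngg=2 hheennGG=2 hheennGg=4 hheenngg=2
H_ ee nn G_ hits 18/256; gcd=2; 18÷2/256÷2 = 9/128

P(H_ ee nn G_) = 9/128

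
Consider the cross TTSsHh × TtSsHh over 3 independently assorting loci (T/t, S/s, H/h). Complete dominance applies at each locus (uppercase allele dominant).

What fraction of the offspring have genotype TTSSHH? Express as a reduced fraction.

TTSsHh gametes: TSH×2, TSh×2, TsH×2, Tsh×2
TtSsHh gametes: TSH×1, TSh×1, TsH×1, Tsh×1, tSH×1, tSh×1, tsH×1, tsh×1
TTSsHh×TtSsHh grid (8·8=64): TTSSHH=2 TTSSHh=4 TTSShh=2 TTSsHH=4 TTSsHh=8 TTSshh=4 TTssHH=2 TTssHh=4 TTsshh=2 TtSSHH=2 TtSSHh=4 TtSShh=2 TtSsHH=4 TtSsHh=8 TtSshh=4 TtssHH=2 TtssHh=4 Ttsshh=2
TTSSHH hits 2/64; gcd=2; 2÷2/64÷2 = 1/32

P(TTSSHH) = 1/32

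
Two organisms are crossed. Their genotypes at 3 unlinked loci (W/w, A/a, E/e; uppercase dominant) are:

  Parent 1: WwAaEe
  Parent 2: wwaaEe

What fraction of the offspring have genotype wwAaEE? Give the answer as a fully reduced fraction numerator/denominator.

P(wwAaEE) = 1/16

WwAaEe gametes: WAE×1, WAe×1, WaE×1, Wae×1, wAE×1, wAe×1, waE×1, wae×1
wwaaEe gametes: waE×4, wae×4
WwAaEe×wwaaEe grid (8·8=64): WwAaEE=4 WwAaEe=8 WwAaee=4 WwaaEE=4 WwaaEe=8 Wwaaee=4 wwAaEE=4 wwAaEe=8 wwAaee=4 wwaaEE=4 wwaaEe=8 wwaaee=4
wwAaEE hits 4/64; gcd=4; 4÷4/64÷4 = 1/16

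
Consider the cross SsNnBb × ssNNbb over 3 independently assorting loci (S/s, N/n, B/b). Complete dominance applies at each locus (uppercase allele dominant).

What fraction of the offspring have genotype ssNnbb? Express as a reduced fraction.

SsNnBb gametes: SNB×1, SNb×1, SnB×1, Snb×1, sNB×1, sNb×1, snB×1, snb×1
ssNNbb gametes: sNb×8
SsNnBb×ssNNbb grid (8·8=64): SsNNBb=8 SsNNbb=8 SsNnBb=8 SsNnbb=8 ssNNBb=8 ssNNbb=8 ssNnBb=8 ssNnbb=8
ssNnbb hits 8/64; gcd=8; 8÷8/64÷8 = 1/8

P(ssNnbb) = 1/8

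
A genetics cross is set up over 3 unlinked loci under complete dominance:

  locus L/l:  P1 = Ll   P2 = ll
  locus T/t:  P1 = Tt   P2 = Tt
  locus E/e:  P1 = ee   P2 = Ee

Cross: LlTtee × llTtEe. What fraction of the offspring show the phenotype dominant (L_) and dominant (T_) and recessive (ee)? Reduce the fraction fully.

P(L_ T_ ee) = 3/16

LlTtee gametes: LTe×2, Lte×2, lTe×2, lte×2
llTtEe gametes: lTE×2, lTe×2, ltE×2, lte×2
LlTtee×llTtEe grid (8·8=64): LlTTEe=4 LlTTee=4 LlTtEe=8 LlTtee=8 LlttEe=4 Llttee=4 llTTEe=4 llTTee=4 llTtEe=8 llTtee=8 llttEe=4 llttee=4
L_ T_ ee hits 12/64; gcd=4; 12÷4/64÷4 = 3/16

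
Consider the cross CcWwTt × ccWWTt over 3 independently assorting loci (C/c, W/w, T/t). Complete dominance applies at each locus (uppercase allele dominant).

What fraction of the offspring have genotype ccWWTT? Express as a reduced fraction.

CcWwTt gametes: CWT×1, CWt×1, CwT×1, Cwt×1, cWT×1, cWt×1, cwT×1, cwt×1
ccWWTt gametes: cWT×4, cWt×4
CcWwTt×ccWWTt grid (8·8=64): CcWWTT=4 CcWWTt=8 CcWWtt=4 CcWwTT=4 CcWwTt=8 CcWwtt=4 ccWWTT=4 ccWWTt=8 ccWWtt=4 ccWwTT=4 ccWwTt=8 ccWwtt=4
ccWWTT hits 4/64; gcd=4; 4÷4/64÷4 = 1/16

P(ccWWTT) = 1/16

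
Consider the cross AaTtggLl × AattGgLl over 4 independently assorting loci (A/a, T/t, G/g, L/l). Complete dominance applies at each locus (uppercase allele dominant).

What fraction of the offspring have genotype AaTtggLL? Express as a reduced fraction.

P(AaTtggLL) = 1/32

AaTtggLl gametes: ATgL×2, ATgl×2, AtgL×2, Atgl×2, aTgL×2, aTgl×2, atgL×2, atgl×2
AattGgLl gametes: AtGL×2, AtGl×2, AtgL×2, Atgl×2, atGL×2, atGl×2, atgL×2, atgl×2
AaTtggLl×AattGgLl grid (16·16=256): AATtGgLL=4 AATtGgLl=8 AATtGgll=4 AATtggLL=4 AATtggLl=8 AATtggll=4 AAttGgLL=4 AAttGgLl=8 AAttGgll=4 AAttggLL=4 AAttggLl=8 AAttggll=4 AaTtGgLL=8 AaTtGgLl=16 AaTtGgll=8 AaTtggLL=8 AaTtggLl=16 AaTtggll=8 AattGgLL=8 AattGgLl=16 AattGgll=8 AattggLL=8 AattggLl=16 Aattggll=8 aaTtGgLL=4 aaTtGgLl=8 aaTtGgll=4 aaTtggLL=4 aaTtggLl=8 aaTtggll=4 aattGgLL=4 aattGgLl=8 aattGgll=4 aattggLL=4 aattggLl=8 aattggll=4
AaTtggLL hits 8/256; gcd=8; 8÷8/256÷8 = 1/32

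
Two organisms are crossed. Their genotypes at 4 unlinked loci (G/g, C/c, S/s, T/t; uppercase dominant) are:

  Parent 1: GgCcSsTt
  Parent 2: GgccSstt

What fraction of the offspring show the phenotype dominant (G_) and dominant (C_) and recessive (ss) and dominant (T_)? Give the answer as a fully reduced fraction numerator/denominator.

GgCcSsTt gametes: GCST×1, GCSt×1, GCsT×1, GCst×1, GcST×1, GcSt×1, GcsT×1, Gcst×1, gCST×1, gCSt×1, gCsT×1, gCst×1, gcST×1, gcSt×1, gcsT×1, gcst×1
GgccSstt gametes: GcSt×4, Gcst×4, gcSt×4, gcst×4
GgCcSsTt×GgccSstt grid (16·16=256): GGCcSSTt=4 GGCcSStt=4 GGCcSsTt=8 GGCcSstt=8 GGCcssTt=4 GGCcsstt=4 GGccSSTt=4 GGccSStt=4 GGccSsTt=8 GGccSstt=8 GGccssTt=4 GGccsstt=4 GgCcSSTt=8 GgCcSStt=8 GgCcSsTt=16 GgCcSstt=16 GgCcssTt=8 GgCcsstt=8 GgccSSTt=8 GgccSStt=8 GgccSsTt=16 GgccSstt=16 GgccssTt=8 Ggccsstt=8 ggCcSSTt=4 ggCcSStt=4 ggCcSsTt=8 ggCcSstt=8 ggCcssTt=4 ggCcsstt=4 ggccSSTt=4 ggccSStt=4 ggccSsTt=8 ggccSstt=8 ggccssTt=4 ggccsstt=4
G_ C_ ss T_ hits 12/256; gcd=4; 12÷4/256÷4 = 3/64

P(G_ C_ ss T_) = 3/64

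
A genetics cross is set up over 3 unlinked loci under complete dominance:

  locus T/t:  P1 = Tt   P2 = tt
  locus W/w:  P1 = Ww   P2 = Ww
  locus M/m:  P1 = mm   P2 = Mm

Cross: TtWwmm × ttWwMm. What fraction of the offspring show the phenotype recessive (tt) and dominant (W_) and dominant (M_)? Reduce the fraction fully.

P(tt W_ M_) = 3/16

TtWwmm gametes: TWm×2, Twm×2, tWm×2, twm×2
ttWwMm gametes: tWM×2, tWm×2, twM×2, twm×2
TtWwmm×ttWwMm grid (8·8=64): TtWWMm=4 TtWWmm=4 TtWwMm=8 TtWwmm=8 TtwwMm=4 Ttwwmm=4 ttWWMm=4 ttWWmm=4 ttWwMm=8 ttWwmm=8 ttwwMm=4 ttwwmm=4
tt W_ M_ hits 12/64; gcd=4; 12÷4/64÷4 = 3/16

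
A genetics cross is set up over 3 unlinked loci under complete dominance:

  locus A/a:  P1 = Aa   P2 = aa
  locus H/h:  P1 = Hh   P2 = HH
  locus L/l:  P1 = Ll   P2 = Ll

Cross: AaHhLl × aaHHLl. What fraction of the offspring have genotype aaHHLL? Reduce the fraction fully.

P(aaHHLL) = 1/16

AaHhLl gametes: AHL×1, AHl×1, AhL×1, Ahl×1, aHL×1, aHl×1, ahL×1, ahl×1
aaHHLl gametes: aHL×4, aHl×4
AaHhLl×aaHHLl grid (8·8=64): AaHHLL=4 AaHHLl=8 AaHHll=4 AaHhLL=4 AaHhLl=8 AaHhll=4 aaHHLL=4 aaHHLl=8 aaHHll=4 aaHhLL=4 aaHhLl=8 aaHhll=4
aaHHLL hits 4/64; gcd=4; 4÷4/64÷4 = 1/16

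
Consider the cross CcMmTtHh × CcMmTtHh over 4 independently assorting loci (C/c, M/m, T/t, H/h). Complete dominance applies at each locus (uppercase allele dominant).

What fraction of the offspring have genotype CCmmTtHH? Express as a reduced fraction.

P(CCmmTtHH) = 1/128

CcMmTtHh gametes: CMTH×1, CMTh×1, CMtH×1, CMth×1, CmTH×1, CmTh×1, CmtH×1, Cmth×1, cMTH×1, cMTh×1, cMtH×1, cMth×1, cmTH×1, cmTh×1, cmtH×1, cmth×1
CcMmTtHh gametes: CMTH×1, CMTh×1, CMtH×1, CMth×1, CmTH×1, CmTh×1, CmtH×1, Cmth×1, cMTH×1, cMTh×1, cMtH×1, cMth×1, cmTH×1, cmTh×1, cmtH×1, cmth×1
CcMmTtHh×CcMmTtHh grid (16·16=256): CCMMTTHH=1 CCMMTTHh=2 CCMMTThh=1 CCMMTtHH=2 CCMMTtHh=4 CCMMTthh=2 CCMMttHH=1 CCMMttHh=2 CCMMtthh=1 CCMmTTHH=2 CCMmTTHh=4 CCMmTThh=2 CCMmTtHH=4 CCMmTtHh=8 CCMmTthh=4 CCMmttHH=2 CCMmttHh=4 CCMmtthh=2 CCmmTTHH=1 CCmmTTHh=2 CCmmTThh=1 CCmmTtHH=2 CCmmTtHh=4 CCmmTthh=2 CCmmttHH=1 CCmmttHh=2 CCmmtthh=1 CcMMTTHH=2 CcMMTTHh=4 CcMMTThh=2 CcMMTtHH=4 CcMMTtHh=8 CcMMTthh=4 CcMMttHH=2 CcMMttHh=4 CcMMtthh=2 CcMmTTHH=4 CcMmTTHh=8 CcMmTThh=4 CcMmTtHH=8 CcMmTtHh=16 CcMmTthh=8 CcMmttHH=4 CcMmttHh=8 CcMmtthh=4 CcmmTTHH=2 CcmmTTHh=4 CcmmTThh=2 CcmmTtHH=4 CcmmTtHh=8 CcmmTthh=4 CcmmttHH=2 CcmmttHh=4 Ccmmtthh=2 ccMMTTHH=1 ccMMTTHh=2 ccMMTThh=1 ccMMTtHH=2 ccMMTtHh=4 ccMMTthh=2 ccMMttHH=1 ccMMttHh=2 ccMMtthh=1 ccMmTTHH=2 ccMmTTHh=4 ccMmTThh=2 ccMmTtHH=4 ccMmTtHh=8 ccMmTthh=4 ccMmttHH=2 ccMmttHh=4 ccMmtthh=2 ccmmTTHH=1 ccmmTTHh=2 ccmmTThh=1 ccmmTtHH=2 ccmmTtHh=4 ccmmTthh=2 ccmmttHH=1 ccmmttHh=2 ccmmtthh=1
CCmmTtHH hits 2/256; gcd=2; 2÷2/256÷2 = 1/128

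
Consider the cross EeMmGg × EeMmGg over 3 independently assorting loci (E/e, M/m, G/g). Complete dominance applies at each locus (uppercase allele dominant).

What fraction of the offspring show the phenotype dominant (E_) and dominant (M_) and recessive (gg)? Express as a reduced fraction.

P(E_ M_ gg) = 9/64

EeMmGg gametes: EMG×1, EMg×1, EmG×1, Emg×1, eMG×1, eMg×1, emG×1, emg×1
EeMmGg gametes: EMG×1, EMg×1, EmG×1, Emg×1, eMG×1, eMg×1, emG×1, emg×1
EeMmGg×EeMmGg grid (8·8=64): EEMMGG=1 EEMMGg=2 EEMMgg=1 EEMmGG=2 EEMmGg=4 EEMmgg=2 EEmmGG=1 EEmmGg=2 EEmmgg=1 EeMMGG=2 EeMMGg=4 EeMMgg=2 EeMmGG=4 EeMmGg=8 EeMmgg=4 EemmGG=2 EemmGg=4 Eemmgg=2 eeMMGG=1 eeMMGg=2 eeMMgg=1 eeMmGG=2 eeMmGg=4 eeMmgg=2 eemmGG=1 eemmGg=2 eemmgg=1
E_ M_ gg hits 9/64; gcd=1; 9÷1/64÷1 = 9/64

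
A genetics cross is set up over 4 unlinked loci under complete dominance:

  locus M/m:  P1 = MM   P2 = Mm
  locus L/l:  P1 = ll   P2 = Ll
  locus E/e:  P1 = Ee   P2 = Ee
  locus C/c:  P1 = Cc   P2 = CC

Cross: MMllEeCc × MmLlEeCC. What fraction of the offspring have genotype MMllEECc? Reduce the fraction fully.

P(MMllEECc) = 1/32

MMllEeCc gametes: MlEC×4, MlEc×4, MleC×4, Mlec×4
MmLlEeCC gametes: MLEC×2, MLeC×2, MlEC×2, MleC×2, mLEC×2, mLeC×2, mlEC×2, mleC×2
MMllEeCc×MmLlEeCC grid (16·16=256): MMLlEECC=8 MMLlEECc=8 MMLlEeCC=16 MMLlEeCc=16 MMLleeCC=8 MMLleeCc=8 MMllEECC=8 MMllEECc=8 MMllEeCC=16 MMllEeCc=16 MMlleeCC=8 MMlleeCc=8 MmLlEECC=8 MmLlEECc=8 MmLlEeCC=16 MmLlEeCc=16 MmLleeCC=8 MmLleeCc=8 MmllEECC=8 MmllEECc=8 MmllEeCC=16 MmllEeCc=16 MmlleeCC=8 MmlleeCc=8
MMllEECc hits 8/256; gcd=8; 8÷8/256÷8 = 1/32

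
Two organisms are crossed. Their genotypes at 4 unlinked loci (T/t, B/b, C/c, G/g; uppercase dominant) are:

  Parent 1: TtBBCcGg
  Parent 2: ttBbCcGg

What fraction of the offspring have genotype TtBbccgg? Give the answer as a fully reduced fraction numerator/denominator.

TtBBCcGg gametes: TBCG×2, TBCg×2, TBcG×2, TBcg×2, tBCG×2, tBCg×2, tBcG×2, tBcg×2
ttBbCcGg gametes: tBCG×2, tBCg×2, tBcG×2, tBcg×2, tbCG×2, tbCg×2, tbcG×2, tbcg×2
TtBBCcGg×ttBbCcGg grid (16·16=256): TtBBCCGG=4 TtBBCCGg=8 TtBBCCgg=4 TtBBCcGG=8 TtBBCcGg=16 TtBBCcgg=8 TtBBccGG=4 TtBBccGg=8 TtBBccgg=4 TtBbCCGG=4 TtBbCCGg=8 TtBbCCgg=4 TtBbCcGG=8 TtBbCcGg=16 TtBbCcgg=8 TtBbccGG=4 TtBbccGg=8 TtBbccgg=4 ttBBCCGG=4 ttBBCCGg=8 ttBBCCgg=4 ttBBCcGG=8 ttBBCcGg=16 ttBBCcgg=8 ttBBccGG=4 ttBBccGg=8 ttBBccgg=4 ttBbCCGG=4 ttBbCCGg=8 ttBbCCgg=4 ttBbCcGG=8 ttBbCcGg=16 ttBbCcgg=8 ttBbccGG=4 ttBbccGg=8 ttBbccgg=4
TtBbccgg hits 4/256; gcd=4; 4÷4/256÷4 = 1/64

P(TtBbccgg) = 1/64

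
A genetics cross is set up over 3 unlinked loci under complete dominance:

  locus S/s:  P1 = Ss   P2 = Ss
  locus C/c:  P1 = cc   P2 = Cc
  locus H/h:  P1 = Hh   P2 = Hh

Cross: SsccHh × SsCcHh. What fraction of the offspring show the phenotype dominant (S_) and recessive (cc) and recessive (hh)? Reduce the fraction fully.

SsccHh gametes: ScH×2, Sch×2, scH×2, sch×2
SsCcHh gametes: SCH×1, SCh×1, ScH×1, Sch×1, sCH×1, sCh×1, scH×1, sch×1
SsccHh×SsCcHh grid (8·8=64): SSCcHH=2 SSCcHh=4 SSCchh=2 SSccHH=2 SSccHh=4 SScchh=2 SsCcHH=4 SsCcHh=8 SsCchh=4 SsccHH=4 SsccHh=8 Sscchh=4 ssCcHH=2 ssCcHh=4 ssCchh=2 ssccHH=2 ssccHh=4 sscchh=2
S_ cc hh hits 6/64; gcd=2; 6÷2/64÷2 = 3/32

P(S_ cc hh) = 3/32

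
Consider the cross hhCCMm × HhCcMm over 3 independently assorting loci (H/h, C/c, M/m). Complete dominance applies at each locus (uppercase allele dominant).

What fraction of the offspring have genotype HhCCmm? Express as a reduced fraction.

P(HhCCmm) = 1/16

hhCCMm gametes: hCM×4, hCm×4
HhCcMm gametes: HCM×1, HCm×1, HcM×1, Hcm×1, hCM×1, hCm×1, hcM×1, hcm×1
hhCCMm×HhCcMm grid (8·8=64): HhCCMM=4 HhCCMm=8 HhCCmm=4 HhCcMM=4 HhCcMm=8 HhCcmm=4 hhCCMM=4 hhCCMm=8 hhCCmm=4 hhCcMM=4 hhCcMm=8 hhCcmm=4
HhCCmm hits 4/64; gcd=4; 4÷4/64÷4 = 1/16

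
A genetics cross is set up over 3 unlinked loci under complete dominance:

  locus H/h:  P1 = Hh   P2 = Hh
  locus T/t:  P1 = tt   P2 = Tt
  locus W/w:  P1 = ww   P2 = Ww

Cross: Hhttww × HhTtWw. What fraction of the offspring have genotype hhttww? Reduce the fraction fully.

P(hhttww) = 1/16

Hhttww gametes: Htw×4, htw×4
HhTtWw gametes: HTW×1, HTw×1, HtW×1, Htw×1, hTW×1, hTw×1, htW×1, htw×1
Hhttww×HhTtWw grid (8·8=64): HHTtWw=4 HHTtww=4 HHttWw=4 HHttww=4 HhTtWw=8 HhTtww=8 HhttWw=8 Hhttww=8 hhTtWw=4 hhTtww=4 hhttWw=4 hhttww=4
hhttww hits 4/64; gcd=4; 4÷4/64÷4 = 1/16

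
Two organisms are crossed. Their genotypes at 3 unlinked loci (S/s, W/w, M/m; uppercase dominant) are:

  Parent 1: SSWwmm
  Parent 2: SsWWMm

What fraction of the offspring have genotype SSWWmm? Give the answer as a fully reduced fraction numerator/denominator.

P(SSWWmm) = 1/8

SSWwmm gametes: SWm×4, Swm×4
SsWWMm gametes: SWM×2, SWm×2, sWM×2, sWm×2
SSWwmm×SsWWMm grid (8·8=64): SSWWMm=8 SSWWmm=8 SSWwMm=8 SSWwmm=8 SsWWMm=8 SsWWmm=8 SsWwMm=8 SsWwmm=8
SSWWmm hits 8/64; gcd=8; 8÷8/64÷8 = 1/8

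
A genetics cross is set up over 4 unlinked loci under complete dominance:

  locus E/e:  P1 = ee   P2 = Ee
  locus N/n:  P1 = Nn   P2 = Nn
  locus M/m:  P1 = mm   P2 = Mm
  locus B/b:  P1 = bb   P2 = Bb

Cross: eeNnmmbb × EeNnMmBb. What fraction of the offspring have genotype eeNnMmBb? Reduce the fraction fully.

eeNnmmbb gametes: eNmb×8, enmb×8
EeNnMmBb gametes: ENMB×1, ENMb×1, ENmB×1, ENmb×1, EnMB×1, EnMb×1, EnmB×1, Enmb×1, eNMB×1, eNMb×1, eNmB×1, eNmb×1, enMB×1, enMb×1, enmB×1, enmb×1
eeNnmmbb×EeNnMmBb grid (16·16=256): EeNNMmBb=8 EeNNMmbb=8 EeNNmmBb=8 EeNNmmbb=8 EeNnMmBb=16 EeNnMmbb=16 EeNnmmBb=16 EeNnmmbb=16 EennMmBb=8 EennMmbb=8 EennmmBb=8 Eennmmbb=8 eeNNMmBb=8 eeNNMmbb=8 eeNNmmBb=8 eeNNmmbb=8 eeNnMmBb=16 eeNnMmbb=16 eeNnmmBb=16 eeNnmmbb=16 eennMmBb=8 eennMmbb=8 eennmmBb=8 eennmmbb=8
eeNnMmBb hits 16/256; gcd=16; 16÷16/256÷16 = 1/16

P(eeNnMmBb) = 1/16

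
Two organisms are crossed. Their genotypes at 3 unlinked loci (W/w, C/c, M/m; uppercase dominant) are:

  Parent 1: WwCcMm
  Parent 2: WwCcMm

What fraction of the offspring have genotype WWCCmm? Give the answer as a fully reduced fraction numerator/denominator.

WwCcMm gametes: WCM×1, WCm×1, WcM×1, Wcm×1, wCM×1, wCm×1, wcM×1, wcm×1
WwCcMm gametes: WCM×1, WCm×1, WcM×1, Wcm×1, wCM×1, wCm×1, wcM×1, wcm×1
WwCcMm×WwCcMm grid (8·8=64): WWCCMM=1 WWCCMm=2 WWCCmm=1 WWCcMM=2 WWCcMm=4 WWCcmm=2 WWccMM=1 WWccMm=2 WWccmm=1 WwCCMM=2 WwCCMm=4 WwCCmm=2 WwCcMM=4 WwCcMm=8 WwCcmm=4 WwccMM=2 WwccMm=4 Wwccmm=2 wwCCMM=1 wwCCMm=2 wwCCmm=1 wwCcMM=2 wwCcMm=4 wwCcmm=2 wwccMM=1 wwccMm=2 wwccmm=1
WWCCmm hits 1/64; gcd=1; 1÷1/64÷1 = 1/64

P(WWCCmm) = 1/64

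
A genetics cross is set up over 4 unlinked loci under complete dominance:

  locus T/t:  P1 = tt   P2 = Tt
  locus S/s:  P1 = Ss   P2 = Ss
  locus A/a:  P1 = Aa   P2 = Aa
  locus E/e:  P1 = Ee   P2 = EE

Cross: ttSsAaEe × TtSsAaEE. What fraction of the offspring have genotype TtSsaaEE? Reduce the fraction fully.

ttSsAaEe gametes: tSAE×2, tSAe×2, tSaE×2, tSae×2, tsAE×2, tsAe×2, tsaE×2, tsae×2
TtSsAaEE gametes: TSAE×2, TSaE×2, TsAE×2, TsaE×2, tSAE×2, tSaE×2, tsAE×2, tsaE×2
ttSsAaEe×TtSsAaEE grid (16·16=256): TtSSAAEE=4 TtSSAAEe=4 TtSSAaEE=8 TtSSAaEe=8 TtSSaaEE=4 TtSSaaEe=4 TtSsAAEE=8 TtSsAAEe=8 TtSsAaEE=16 TtSsAaEe=16 TtSsaaEE=8 TtSsaaEe=8 TtssAAEE=4 TtssAAEe=4 TtssAaEE=8 TtssAaEe=8 TtssaaEE=4 TtssaaEe=4 ttSSAAEE=4 ttSSAAEe=4 ttSSAaEE=8 ttSSAaEe=8 ttSSaaEE=4 ttSSaaEe=4 ttSsAAEE=8 ttSsAAEe=8 ttSsAaEE=16 ttSsAaEe=16 ttSsaaEE=8 ttSsaaEe=8 ttssAAEE=4 ttssAAEe=4 ttssAaEE=8 ttssAaEe=8 ttssaaEE=4 ttssaaEe=4
TtSsaaEE hits 8/256; gcd=8; 8÷8/256÷8 = 1/32

P(TtSsaaEE) = 1/32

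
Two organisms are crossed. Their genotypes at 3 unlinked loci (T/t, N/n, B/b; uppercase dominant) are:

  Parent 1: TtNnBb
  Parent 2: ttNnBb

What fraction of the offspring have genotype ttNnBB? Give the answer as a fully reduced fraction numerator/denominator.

TtNnBb gametes: TNB×1, TNb×1, TnB×1, Tnb×1, tNB×1, tNb×1, tnB×1, tnb×1
ttNnBb gametes: tNB×2, tNb×2, tnB×2, tnb×2
TtNnBb×ttNnBb grid (8·8=64): TtNNBB=2 TtNNBb=4 TtNNbb=2 TtNnBB=4 TtNnBb=8 TtNnbb=4 TtnnBB=2 TtnnBb=4 Ttnnbb=2 ttNNBB=2 ttNNBb=4 ttNNbb=2 ttNnBB=4 ttNnBb=8 ttNnbb=4 ttnnBB=2 ttnnBb=4 ttnnbb=2
ttNnBB hits 4/64; gcd=4; 4÷4/64÷4 = 1/16

P(ttNnBB) = 1/16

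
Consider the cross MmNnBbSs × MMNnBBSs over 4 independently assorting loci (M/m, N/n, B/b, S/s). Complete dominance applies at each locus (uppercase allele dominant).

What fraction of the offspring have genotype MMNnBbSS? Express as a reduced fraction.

MmNnBbSs gametes: MNBS×1, MNBs×1, MNbS×1, MNbs×1, MnBS×1, MnBs×1, MnbS×1, Mnbs×1, mNBS×1, mNBs×1, mNbS×1, mNbs×1, mnBS×1, mnBs×1, mnbS×1, mnbs×1
MMNnBBSs gametes: MNBS×4, MNBs×4, MnBS×4, MnBs×4
MmNnBbSs×MMNnBBSs grid (16·16=256): MMNNBBSS=4 MMNNBBSs=8 MMNNBBss=4 MMNNBbSS=4 MMNNBbSs=8 MMNNBbss=4 MMNnBBSS=8 MMNnBBSs=16 MMNnBBss=8 MMNnBbSS=8 MMNnBbSs=16 MMNnBbss=8 MMnnBBSS=4 MMnnBBSs=8 MMnnBBss=4 MMnnBbSS=4 MMnnBbSs=8 MMnnBbss=4 MmNNBBSS=4 MmNNBBSs=8 MmNNBBss=4 MmNNBbSS=4 MmNNBbSs=8 MmNNBbss=4 MmNnBBSS=8 MmNnBBSs=16 MmNnBBss=8 MmNnBbSS=8 MmNnBbSs=16 MmNnBbss=8 MmnnBBSS=4 MmnnBBSs=8 MmnnBBss=4 MmnnBbSS=4 MmnnBbSs=8 MmnnBbss=4
MMNnBbSS hits 8/256; gcd=8; 8÷8/256÷8 = 1/32

P(MMNnBbSS) = 1/32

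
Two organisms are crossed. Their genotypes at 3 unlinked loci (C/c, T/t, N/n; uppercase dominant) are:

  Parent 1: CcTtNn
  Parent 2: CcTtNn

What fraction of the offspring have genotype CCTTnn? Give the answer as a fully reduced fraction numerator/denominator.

CcTtNn gametes: CTN×1, CTn×1, CtN×1, Ctn×1, cTN×1, cTn×1, ctN×1, ctn×1
CcTtNn gametes: CTN×1, CTn×1, CtN×1, Ctn×1, cTN×1, cTn×1, ctN×1, ctn×1
CcTtNn×CcTtNn grid (8·8=64): CCTTNN=1 CCTTNn=2 CCTTnn=1 CCTtNN=2 CCTtNn=4 CCTtnn=2 CCttNN=1 CCttNn=2 CCttnn=1 CcTTNN=2 CcTTNn=4 CcTTnn=2 CcTtNN=4 CcTtNn=8 CcTtnn=4 CcttNN=2 CcttNn=4 Ccttnn=2 ccTTNN=1 ccTTNn=2 ccTTnn=1 ccTtNN=2 ccTtNn=4 ccTtnn=2 ccttNN=1 ccttNn=2 ccttnn=1
CCTTnn hits 1/64; gcd=1; 1÷1/64÷1 = 1/64

P(CCTTnn) = 1/64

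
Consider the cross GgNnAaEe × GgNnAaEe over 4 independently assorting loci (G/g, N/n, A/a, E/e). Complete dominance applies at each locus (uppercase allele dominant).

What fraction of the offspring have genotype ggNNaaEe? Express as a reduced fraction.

GgNnAaEe gametes: GNAE×1, GNAe×1, GNaE×1, GNae×1, GnAE×1, GnAe×1, GnaE×1, Gnae×1, gNAE×1, gNAe×1, gNaE×1, gNae×1, gnAE×1, gnAe×1, gnaE×1, gnae×1
GgNnAaEe gametes: GNAE×1, GNAe×1, GNaE×1, GNae×1, GnAE×1, GnAe×1, GnaE×1, Gnae×1, gNAE×1, gNAe×1, gNaE×1, gNae×1, gnAE×1, gnAe×1, gnaE×1, gnae×1
GgNnAaEe×GgNnAaEe grid (16·16=256): GGNNAAEE=1 GGNNAAEe=2 GGNNAAee=1 GGNNAaEE=2 GGNNAaEe=4 GGNNAaee=2 GGNNaaEE=1 GGNNaaEe=2 GGNNaaee=1 GGNnAAEE=2 GGNnAAEe=4 GGNnAAee=2 GGNnAaEE=4 GGNnAaEe=8 GGNnAaee=4 GGNnaaEE=2 GGNnaaEe=4 GGNnaaee=2 GGnnAAEE=1 GGnnAAEe=2 GGnnAAee=1 GGnnAaEE=2 GGnnAaEe=4 GGnnAaee=2 GGnnaaEE=1 GGnnaaEe=2 GGnnaaee=1 GgNNAAEE=2 GgNNAAEe=4 GgNNAAee=2 GgNNAaEE=4 GgNNAaEe=8 GgNNAaee=4 GgNNaaEE=2 GgNNaaEe=4 GgNNaaee=2 GgNnAAEE=4 GgNnAAEe=8 GgNnAAee=4 GgNnAaEE=8 GgNnAaEe=16 GgNnAaee=8 GgNnaaEE=4 GgNnaaEe=8 GgNnaaee=4 GgnnAAEE=2 GgnnAAEe=4 GgnnAAee=2 GgnnAaEE=4 GgnnAaEe=8 GgnnAaee=4 GgnnaaEE=2 GgnnaaEe=4 Ggnnaaee=2 ggNNAAEE=1 ggNNAAEe=2 ggNNAAee=1 ggNNAaEE=2 ggNNAaEe=4 ggNNAaee=2 ggNNaaEE=1 ggNNaaEe=2 ggNNaaee=1 ggNnAAEE=2 ggNnAAEe=4 ggNnAAee=2 ggNnAaEE=4 ggNnAaEe=8 ggNnAaee=4 ggNnaaEE=2 ggNnaaEe=4 ggNnaaee=2 ggnnAAEE=1 ggnnAAEe=2 ggnnAAee=1 ggnnAaEE=2 ggnnAaEe=4 ggnnAaee=2 ggnnaaEE=1 ggnnaaEe=2 ggnnaaee=1
ggNNaaEe hits 2/256; gcd=2; 2÷2/256÷2 = 1/128

P(ggNNaaEe) = 1/128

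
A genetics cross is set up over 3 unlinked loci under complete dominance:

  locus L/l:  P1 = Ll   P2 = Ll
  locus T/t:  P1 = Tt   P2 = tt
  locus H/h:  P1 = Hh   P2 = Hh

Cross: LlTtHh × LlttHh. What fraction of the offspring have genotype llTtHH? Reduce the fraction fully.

LlTtHh gametes: LTH×1, LTh×1, LtH×1, Lth×1, lTH×1, lTh×1, ltH×1, lth×1
LlttHh gametes: LtH×2, Lth×2, ltH×2, lth×2
LlTtHh×LlttHh grid (8·8=64): LLTtHH=2 LLTtHh=4 LLTthh=2 LLttHH=2 LLttHh=4 LLtthh=2 LlTtHH=4 LlTtHh=8 LlTthh=4 LlttHH=4 LlttHh=8 Lltthh=4 llTtHH=2 llTtHh=4 llTthh=2 llttHH=2 llttHh=4 lltthh=2
llTtHH hits 2/64; gcd=2; 2÷2/64÷2 = 1/32

P(llTtHH) = 1/32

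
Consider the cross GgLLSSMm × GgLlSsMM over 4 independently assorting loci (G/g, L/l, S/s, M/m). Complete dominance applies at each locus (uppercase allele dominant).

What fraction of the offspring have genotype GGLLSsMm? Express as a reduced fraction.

GgLLSSMm gametes: GLSM×4, GLSm×4, gLSM×4, gLSm×4
GgLlSsMM gametes: GLSM×2, GLsM×2, GlSM×2, GlsM×2, gLSM×2, gLsM×2, glSM×2, glsM×2
GgLLSSMm×GgLlSsMM grid (16·16=256): GGLLSSMM=8 GGLLSSMm=8 GGLLSsMM=8 GGLLSsMm=8 GGLlSSMM=8 GGLlSSMm=8 GGLlSsMM=8 GGLlSsMm=8 GgLLSSMM=16 GgLLSSMm=16 GgLLSsMM=16 GgLLSsMm=16 GgLlSSMM=16 GgLlSSMm=16 GgLlSsMM=16 GgLlSsMm=16 ggLLSSMM=8 ggLLSSMm=8 ggLLSsMM=8 ggLLSsMm=8 ggLlSSMM=8 ggLlSSMm=8 ggLlSsMM=8 ggLlSsMm=8
GGLLSsMm hits 8/256; gcd=8; 8÷8/256÷8 = 1/32

P(GGLLSsMm) = 1/32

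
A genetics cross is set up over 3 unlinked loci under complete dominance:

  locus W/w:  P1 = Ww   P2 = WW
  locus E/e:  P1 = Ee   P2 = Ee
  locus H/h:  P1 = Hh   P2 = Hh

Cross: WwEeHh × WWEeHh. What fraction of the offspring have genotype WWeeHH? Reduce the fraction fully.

P(WWeeHH) = 1/32

WwEeHh gametes: WEH×1, WEh×1, WeH×1, Weh×1, wEH×1, wEh×1, weH×1, weh×1
WWEeHh gametes: WEH×2, WEh×2, WeH×2, Weh×2
WwEeHh×WWEeHh grid (8·8=64): WWEEHH=2 WWEEHh=4 WWEEhh=2 WWEeHH=4 WWEeHh=8 WWEehh=4 WWeeHH=2 WWeeHh=4 WWeehh=2 WwEEHH=2 WwEEHh=4 WwEEhh=2 WwEeHH=4 WwEeHh=8 WwEehh=4 WweeHH=2 WweeHh=4 Wweehh=2
WWeeHH hits 2/64; gcd=2; 2÷2/64÷2 = 1/32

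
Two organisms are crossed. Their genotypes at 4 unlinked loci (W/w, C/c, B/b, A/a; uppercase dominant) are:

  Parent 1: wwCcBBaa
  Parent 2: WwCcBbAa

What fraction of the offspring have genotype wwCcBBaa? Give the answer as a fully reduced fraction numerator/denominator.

wwCcBBaa gametes: wCBa×8, wcBa×8
WwCcBbAa gametes: WCBA×1, WCBa×1, WCbA×1, WCba×1, WcBA×1, WcBa×1, WcbA×1, Wcba×1, wCBA×1, wCBa×1, wCbA×1, wCba×1, wcBA×1, wcBa×1, wcbA×1, wcba×1
wwCcBBaa×WwCcBbAa grid (16·16=256): WwCCBBAa=8 WwCCBBaa=8 WwCCBbAa=8 WwCCBbaa=8 WwCcBBAa=16 WwCcBBaa=16 WwCcBbAa=16 WwCcBbaa=16 WwccBBAa=8 WwccBBaa=8 WwccBbAa=8 WwccBbaa=8 wwCCBBAa=8 wwCCBBaa=8 wwCCBbAa=8 wwCCBbaa=8 wwCcBBAa=16 wwCcBBaa=16 wwCcBbAa=16 wwCcBbaa=16 wwccBBAa=8 wwccBBaa=8 wwccBbAa=8 wwccBbaa=8
wwCcBBaa hits 16/256; gcd=16; 16÷16/256÷16 = 1/16

P(wwCcBBaa) = 1/16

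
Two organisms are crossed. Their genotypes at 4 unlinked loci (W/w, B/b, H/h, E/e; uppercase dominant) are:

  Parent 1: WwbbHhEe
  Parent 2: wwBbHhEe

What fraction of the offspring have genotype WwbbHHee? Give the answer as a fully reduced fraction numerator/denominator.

P(WwbbHHee) = 1/64

WwbbHhEe gametes: WbHE×2, WbHe×2, WbhE×2, Wbhe×2, wbHE×2, wbHe×2, wbhE×2, wbhe×2
wwBbHhEe gametes: wBHE×2, wBHe×2, wBhE×2, wBhe×2, wbHE×2, wbHe×2, wbhE×2, wbhe×2
WwbbHhEe×wwBbHhEe grid (16·16=256): WwBbHHEE=4 WwBbHHEe=8 WwBbHHee=4 WwBbHhEE=8 WwBbHhEe=16 WwBbHhee=8 WwBbhhEE=4 WwBbhhEe=8 WwBbhhee=4 WwbbHHEE=4 WwbbHHEe=8 WwbbHHee=4 WwbbHhEE=8 WwbbHhEe=16 WwbbHhee=8 WwbbhhEE=4 WwbbhhEe=8 Wwbbhhee=4 wwBbHHEE=4 wwBbHHEe=8 wwBbHHee=4 wwBbHhEE=8 wwBbHhEe=16 wwBbHhee=8 wwBbhhEE=4 wwBbhhEe=8 wwBbhhee=4 wwbbHHEE=4 wwbbHHEe=8 wwbbHHee=4 wwbbHhEE=8 wwbbHhEe=16 wwbbHhee=8 wwbbhhEE=4 wwbbhhEe=8 wwbbhhee=4
WwbbHHee hits 4/256; gcd=4; 4÷4/256÷4 = 1/64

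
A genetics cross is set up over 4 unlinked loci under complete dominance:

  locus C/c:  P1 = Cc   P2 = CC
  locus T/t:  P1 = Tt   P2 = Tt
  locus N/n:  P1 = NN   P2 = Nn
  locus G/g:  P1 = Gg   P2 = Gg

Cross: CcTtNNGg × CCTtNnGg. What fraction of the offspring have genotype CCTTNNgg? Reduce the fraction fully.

CcTtNNGg gametes: CTNG×2, CTNg×2, CtNG×2, CtNg×2, cTNG×2, cTNg×2, ctNG×2, ctNg×2
CCTtNnGg gametes: CTNG×2, CTNg×2, CTnG×2, CTng×2, CtNG×2, CtNg×2, CtnG×2, Ctng×2
CcTtNNGg×CCTtNnGg grid (16·16=256): CCTTNNGG=4 CCTTNNGg=8 CCTTNNgg=4 CCTTNnGG=4 CCTTNnGg=8 CCTTNngg=4 CCTtNNGG=8 CCTtNNGg=16 CCTtNNgg=8 CCTtNnGG=8 CCTtNnGg=16 CCTtNngg=8 CCttNNGG=4 CCttNNGg=8 CCttNNgg=4 CCttNnGG=4 CCttNnGg=8 CCttNngg=4 CcTTNNGG=4 CcTTNNGg=8 CcTTNNgg=4 CcTTNnGG=4 CcTTNnGg=8 CcTTNngg=4 CcTtNNGG=8 CcTtNNGg=16 CcTtNNgg=8 CcTtNnGG=8 CcTtNnGg=16 CcTtNngg=8 CcttNNGG=4 CcttNNGg=8 CcttNNgg=4 CcttNnGG=4 CcttNnGg=8 CcttNngg=4
CCTTNNgg hits 4/256; gcd=4; 4÷4/256÷4 = 1/64

P(CCTTNNgg) = 1/64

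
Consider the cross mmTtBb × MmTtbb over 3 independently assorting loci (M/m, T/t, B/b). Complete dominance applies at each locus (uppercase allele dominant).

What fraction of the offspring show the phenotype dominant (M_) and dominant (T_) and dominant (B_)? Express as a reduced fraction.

P(M_ T_ B_) = 3/16

mmTtBb gametes: mTB×2, mTb×2, mtB×2, mtb×2
MmTtbb gametes: MTb×2, Mtb×2, mTb×2, mtb×2
mmTtBb×MmTtbb grid (8·8=64): MmTTBb=4 MmTTbb=4 MmTtBb=8 MmTtbb=8 MmttBb=4 Mmttbb=4 mmTTBb=4 mmTTbb=4 mmTtBb=8 mmTtbb=8 mmttBb=4 mmttbb=4
M_ T_ B_ hits 12/64; gcd=4; 12÷4/64÷4 = 3/16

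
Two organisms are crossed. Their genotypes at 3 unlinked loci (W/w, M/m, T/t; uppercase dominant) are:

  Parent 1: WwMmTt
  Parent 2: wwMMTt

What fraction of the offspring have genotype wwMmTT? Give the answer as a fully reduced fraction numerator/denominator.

WwMmTt gametes: WMT×1, WMt×1, WmT×1, Wmt×1, wMT×1, wMt×1, wmT×1, wmt×1
wwMMTt gametes: wMT×4, wMt×4
WwMmTt×wwMMTt grid (8·8=64): WwMMTT=4 WwMMTt=8 WwMMtt=4 WwMmTT=4 WwMmTt=8 WwMmtt=4 wwMMTT=4 wwMMTt=8 wwMMtt=4 wwMmTT=4 wwMmTt=8 wwMmtt=4
wwMmTT hits 4/64; gcd=4; 4÷4/64÷4 = 1/16

P(wwMmTT) = 1/16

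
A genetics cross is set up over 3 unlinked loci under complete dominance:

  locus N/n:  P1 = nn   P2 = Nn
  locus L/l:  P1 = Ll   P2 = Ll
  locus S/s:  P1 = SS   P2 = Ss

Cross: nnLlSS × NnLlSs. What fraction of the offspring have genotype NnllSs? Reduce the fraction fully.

P(NnllSs) = 1/16

nnLlSS gametes: nLS×4, nlS×4
NnLlSs gametes: NLS×1, NLs×1, NlS×1, Nls×1, nLS×1, nLs×1, nlS×1, nls×1
nnLlSS×NnLlSs grid (8·8=64): NnLLSS=4 NnLLSs=4 NnLlSS=8 NnLlSs=8 NnllSS=4 NnllSs=4 nnLLSS=4 nnLLSs=4 nnLlSS=8 nnLlSs=8 nnllSS=4 nnllSs=4
NnllSs hits 4/64; gcd=4; 4÷4/64÷4 = 1/16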